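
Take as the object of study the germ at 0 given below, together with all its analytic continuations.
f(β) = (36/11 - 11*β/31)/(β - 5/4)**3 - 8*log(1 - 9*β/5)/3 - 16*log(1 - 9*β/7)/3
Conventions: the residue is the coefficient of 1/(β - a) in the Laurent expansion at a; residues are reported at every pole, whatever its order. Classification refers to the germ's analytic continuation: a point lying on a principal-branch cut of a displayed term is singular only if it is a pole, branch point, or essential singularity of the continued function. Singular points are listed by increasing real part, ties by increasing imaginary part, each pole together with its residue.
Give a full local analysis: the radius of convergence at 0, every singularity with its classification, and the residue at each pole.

Radius of convergence at 0: 5/9.
At 5/9: a logarithmic branch point.
At 7/9: a logarithmic branch point.
At 5/4: a pole of order 3; residue 0.

Denominator factor (β - 5/4)^3: pole of order 3 at 5/4, modulus 5/4.
Branch term (-8/3)*log(1 - β/(5/9)): its argument vanishes at β = 5/9, a logarithmic branch point, modulus 5/9.
Branch term (-16/3)*log(1 - β/(7/9)): its argument vanishes at β = 7/9, a logarithmic branch point, modulus 7/9.
The radius of convergence is the smallest modulus among the singular points: 5/9.
The branch terms are analytic at 5/4 and contribute nothing to the residue; only the rational part matters.
At the order-3 pole 5/4 set g(β) = (β - (5/4))^3*(rational part) = 36/11 - 11*β/31.
Order-3 pole: residue = g''(a)/2; g''(5/4) = 0, so the residue is 0.
List the singular points by increasing real part (a conjugate pair: the negative imaginary part first).


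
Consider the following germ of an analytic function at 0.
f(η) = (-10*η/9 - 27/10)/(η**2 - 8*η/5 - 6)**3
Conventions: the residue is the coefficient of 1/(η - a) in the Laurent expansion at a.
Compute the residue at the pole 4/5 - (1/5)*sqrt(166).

The residue is (201875/439132416)*sqrt(166).

The factor η**2 - 8*η/5 - 6 splits as (η - a)(η - a') with a = 4/5 - (1/5)*sqrt(166), a' = 4/5 + (1/5)*sqrt(166). At the order-3 pole a set g(η) = (η - a)^3*f(η) = [-10*η/9 - 27/10] / (η - a')^3.
Order-3 pole: residue = g''(a)/2; g''(4/5 - (1/5)*sqrt(166)) = (201875/219566208)*sqrt(166), so the residue is (201875/439132416)*sqrt(166).


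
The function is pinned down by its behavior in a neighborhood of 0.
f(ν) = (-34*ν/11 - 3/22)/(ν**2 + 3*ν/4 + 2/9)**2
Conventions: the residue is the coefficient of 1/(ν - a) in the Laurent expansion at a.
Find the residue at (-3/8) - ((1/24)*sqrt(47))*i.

The factor ν**2 + 3*ν/4 + 2/9 splits as (ν - a)(ν - a') with a = (-3/8) - ((1/24)*sqrt(47))*i, a' = (-3/8) + ((1/24)*sqrt(47))*i. At the order-2 pole a set g(ν) = (ν - a)^2*f(ν) = [-34*ν/11 - 3/22] / (ν - a')^2.
Order-2 pole: residue = g'(a); g'((-3/8) - ((1/24)*sqrt(47))*i) = ((38880/24299)*sqrt(47))*i, so the residue is ((38880/24299)*sqrt(47))*i.

The residue is ((38880/24299)*sqrt(47))*i.


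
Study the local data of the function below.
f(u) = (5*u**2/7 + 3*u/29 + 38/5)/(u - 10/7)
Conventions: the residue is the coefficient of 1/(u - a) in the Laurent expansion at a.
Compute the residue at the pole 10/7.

The residue is 457836/49735.

At the order-1 pole 10/7 set g(u) = (u - (10/7))*f(u) = 5*u**2/7 + 3*u/29 + 38/5.
Simple pole: residue = g(a) at a = 10/7, which is 457836/49735.


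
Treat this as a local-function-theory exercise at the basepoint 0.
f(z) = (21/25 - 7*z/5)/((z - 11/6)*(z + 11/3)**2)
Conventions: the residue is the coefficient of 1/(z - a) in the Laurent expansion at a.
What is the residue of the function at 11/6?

At the order-1 pole 11/6 set g(z) = (z - (11/6))*f(z) = (21/25 - 7*z/5)/(z + 11/3)**2.
Simple pole: residue = g(a) at a = 11/6, which is -518/9075.

The residue is -518/9075.


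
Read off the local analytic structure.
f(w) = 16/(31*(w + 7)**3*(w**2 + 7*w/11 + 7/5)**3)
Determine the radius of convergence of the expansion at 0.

The radius of convergence is (1/5)*sqrt(35).

Denominator factor (w**2 + 7*w/11 + 7/5)^3: discriminant -3143/605, complex-conjugate roots (-7/22) + ((1/110)*sqrt(15715))*i and (-7/22) - ((1/110)*sqrt(15715))*i; poles of order 3, moduli (1/5)*sqrt(35) and (1/5)*sqrt(35).
Denominator factor (w + 7)^3: pole of order 3 at -7, modulus 7.
The radius of convergence is the smallest modulus among the singular points: (1/5)*sqrt(35).


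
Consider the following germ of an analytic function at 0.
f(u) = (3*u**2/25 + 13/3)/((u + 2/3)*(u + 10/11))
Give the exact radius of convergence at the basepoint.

The radius of convergence is 2/3.

Denominator factor (u + 2/3): pole of order 1 at -2/3, modulus 2/3.
Denominator factor (u + 10/11): pole of order 1 at -10/11, modulus 10/11.
The radius of convergence is the smallest modulus among the singular points: 2/3.


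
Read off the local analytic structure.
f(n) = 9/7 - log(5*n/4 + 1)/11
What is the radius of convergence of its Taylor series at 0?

The radius of convergence is 4/5.

Branch term (-1/11)*log(1 - n/(-4/5)): its argument vanishes at n = -4/5, a logarithmic branch point, modulus 4/5.
The radius of convergence is the smallest modulus among the singular points: 4/5.


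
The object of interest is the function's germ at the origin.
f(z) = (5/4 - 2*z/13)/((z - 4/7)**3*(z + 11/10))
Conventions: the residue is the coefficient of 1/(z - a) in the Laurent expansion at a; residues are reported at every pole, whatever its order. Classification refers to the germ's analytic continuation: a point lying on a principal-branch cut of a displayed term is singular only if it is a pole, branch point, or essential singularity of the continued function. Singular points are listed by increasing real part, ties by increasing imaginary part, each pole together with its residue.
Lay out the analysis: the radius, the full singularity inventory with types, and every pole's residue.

Radius of convergence at 0: 4/7.
At -11/10: a pole of order 1; residue -703150/2313441.
At 4/7: a pole of order 3; residue 703150/2313441.

Denominator factor (z - 4/7)^3: pole of order 3 at 4/7, modulus 4/7.
Denominator factor (z + 11/10): pole of order 1 at -11/10, modulus 11/10.
The radius of convergence is the smallest modulus among the singular points: 4/7.
At the order-1 pole -11/10 set g(z) = (z - (-11/10))*f(z) = (5/4 - 2*z/13)/(z - 4/7)**3.
Simple pole: residue = g(a) at a = -11/10, which is -703150/2313441.
At the order-3 pole 4/7 set g(z) = (z - (4/7))^3*f(z) = (5/4 - 2*z/13)/(z + 11/10).
Order-3 pole: residue = g''(a)/2; g''(4/7) = 1406300/2313441, so the residue is 703150/2313441.
List the singular points by increasing real part (a conjugate pair: the negative imaginary part first).


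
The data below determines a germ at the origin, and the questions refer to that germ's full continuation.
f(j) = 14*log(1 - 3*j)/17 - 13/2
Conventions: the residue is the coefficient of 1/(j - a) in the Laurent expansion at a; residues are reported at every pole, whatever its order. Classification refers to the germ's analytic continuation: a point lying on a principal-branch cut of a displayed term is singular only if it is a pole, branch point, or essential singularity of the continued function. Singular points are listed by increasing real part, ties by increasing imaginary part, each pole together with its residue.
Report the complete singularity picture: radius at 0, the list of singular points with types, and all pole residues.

Radius of convergence at 0: 1/3.
At 1/3: a logarithmic branch point.

Branch term (14/17)*log(1 - j/(1/3)): its argument vanishes at j = 1/3, a logarithmic branch point, modulus 1/3.
The radius of convergence is the smallest modulus among the singular points: 1/3.


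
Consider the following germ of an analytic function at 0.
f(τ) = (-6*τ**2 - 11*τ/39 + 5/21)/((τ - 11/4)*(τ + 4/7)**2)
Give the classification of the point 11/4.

The point is a pole of order 1.

The denominator factor τ - 11/4 vanishes at 11/4 and appears to the power 1; the numerator there equals -100273/2184, nonzero, and no other factor vanishes.
Hence a pole whose order is the multiplicity, 1.


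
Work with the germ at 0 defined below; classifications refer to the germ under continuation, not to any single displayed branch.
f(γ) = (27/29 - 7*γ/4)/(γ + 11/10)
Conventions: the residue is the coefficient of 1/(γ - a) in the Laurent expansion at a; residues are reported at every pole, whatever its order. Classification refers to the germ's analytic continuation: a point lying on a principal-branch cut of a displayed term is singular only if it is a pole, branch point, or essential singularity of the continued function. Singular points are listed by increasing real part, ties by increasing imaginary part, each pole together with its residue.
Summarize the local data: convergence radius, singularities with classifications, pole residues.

Denominator factor (γ + 11/10): pole of order 1 at -11/10, modulus 11/10.
The radius of convergence is the smallest modulus among the singular points: 11/10.
At the order-1 pole -11/10 set g(γ) = (γ - (-11/10))*f(γ) = 27/29 - 7*γ/4.
Simple pole: residue = g(a) at a = -11/10, which is 3313/1160.

Radius of convergence at 0: 11/10.
At -11/10: a pole of order 1; residue 3313/1160.


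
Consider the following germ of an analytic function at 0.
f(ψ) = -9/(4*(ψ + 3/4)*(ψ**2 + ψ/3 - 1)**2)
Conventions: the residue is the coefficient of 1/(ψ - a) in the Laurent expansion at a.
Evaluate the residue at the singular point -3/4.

At the order-1 pole -3/4 set g(ψ) = (ψ - (-3/4))*f(ψ) = -9/(4*(ψ**2 + ψ/3 - 1)**2).
Simple pole: residue = g(a) at a = -3/4, which is -576/121.

The residue is -576/121.


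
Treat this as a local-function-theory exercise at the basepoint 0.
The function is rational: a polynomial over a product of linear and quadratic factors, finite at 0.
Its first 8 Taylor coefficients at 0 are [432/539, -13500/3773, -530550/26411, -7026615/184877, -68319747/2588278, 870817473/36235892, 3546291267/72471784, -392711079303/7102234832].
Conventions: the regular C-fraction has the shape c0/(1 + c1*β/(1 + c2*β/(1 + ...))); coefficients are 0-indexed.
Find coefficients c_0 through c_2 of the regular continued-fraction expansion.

The regular C-fraction coefficients are [432/539, 125/28, -1411/140].

Taylor coefficients (read off): a_0 = 432/539, a_1 = -13500/3773, a_2 = -530550/26411.
c0 = a_0 = 432/539. Peel one level at a time: if S = 1 + c*β/S' with S'(0) = 1, then c is the β-coefficient of S and S' = c*β/(S - 1).
S_1 = c0/f = 1 + (125/28)*β + (35275/784)*β^2 + ...; c1 = 125/28.
S_2 = c1*β/(S_1 - 1) = 1 + (-1411/140)*β + ...; c2 = -1411/140.


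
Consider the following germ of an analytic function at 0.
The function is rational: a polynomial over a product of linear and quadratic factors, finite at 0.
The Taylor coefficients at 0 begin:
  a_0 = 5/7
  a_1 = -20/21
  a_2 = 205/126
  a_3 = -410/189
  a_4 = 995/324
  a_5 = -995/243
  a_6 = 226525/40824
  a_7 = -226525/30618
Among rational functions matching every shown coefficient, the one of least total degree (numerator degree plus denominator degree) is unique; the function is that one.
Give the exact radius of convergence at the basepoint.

The radius of convergence is 3/4.

No rational of total degree below 3 reproduces all 8 coefficients; solving the [0/3] Pade equations on them gives f(ζ) = -15/(14*(ζ + 3/4)*(ζ**2 - 2)), whose expansion matches every shown term.
Denominator factor (ζ**2 - 2): discriminant 8, real irrational roots sqrt(2) and -sqrt(2); poles of order 1, moduli sqrt(2) and sqrt(2).
Denominator factor (ζ + 3/4): pole of order 1 at -3/4, modulus 3/4.
The radius of convergence is the smallest modulus among the singular points: 3/4.


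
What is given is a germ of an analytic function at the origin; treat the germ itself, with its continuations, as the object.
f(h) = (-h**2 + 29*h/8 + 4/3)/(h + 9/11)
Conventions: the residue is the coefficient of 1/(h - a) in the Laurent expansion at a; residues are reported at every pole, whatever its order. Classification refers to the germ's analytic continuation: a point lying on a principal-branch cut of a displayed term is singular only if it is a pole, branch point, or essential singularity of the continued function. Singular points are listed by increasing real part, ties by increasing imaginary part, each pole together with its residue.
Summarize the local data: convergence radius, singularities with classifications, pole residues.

Radius of convergence at 0: 9/11.
At -9/11: a pole of order 1; residue -6685/2904.

Denominator factor (h + 9/11): pole of order 1 at -9/11, modulus 9/11.
The radius of convergence is the smallest modulus among the singular points: 9/11.
At the order-1 pole -9/11 set g(h) = (h - (-9/11))*f(h) = -h**2 + 29*h/8 + 4/3.
Simple pole: residue = g(a) at a = -9/11, which is -6685/2904.


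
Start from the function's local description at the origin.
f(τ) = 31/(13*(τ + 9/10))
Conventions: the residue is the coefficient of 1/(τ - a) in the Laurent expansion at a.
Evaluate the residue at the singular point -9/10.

The residue is 31/13.

At the order-1 pole -9/10 set g(τ) = (τ - (-9/10))*f(τ) = 31/13.
Simple pole: residue = g(a) at a = -9/10, which is 31/13.


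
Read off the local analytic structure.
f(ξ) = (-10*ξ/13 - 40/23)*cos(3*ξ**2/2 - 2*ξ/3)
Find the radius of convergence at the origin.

The radius of convergence is infinite.

The factor cos(3*ξ**2/2 - 2*ξ/3) is entire and contributes no finite singular point.
The polynomial part has no poles.
No finite singular points: the Taylor series at 0 converges everywhere.


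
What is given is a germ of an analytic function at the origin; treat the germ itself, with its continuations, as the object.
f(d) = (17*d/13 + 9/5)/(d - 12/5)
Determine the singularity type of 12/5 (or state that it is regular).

The denominator factor d - 12/5 vanishes at 12/5 and appears to the power 1; the numerator there equals 321/65, nonzero, and no other factor vanishes.
Hence a pole whose order is the multiplicity, 1.

The point is a pole of order 1.


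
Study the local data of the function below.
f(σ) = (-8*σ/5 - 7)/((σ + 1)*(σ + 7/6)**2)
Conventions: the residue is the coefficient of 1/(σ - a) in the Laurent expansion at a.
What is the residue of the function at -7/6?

The residue is 972/5.

At the order-2 pole -7/6 set g(σ) = (σ - (-7/6))^2*f(σ) = (-8*σ/5 - 7)/(σ + 1).
Order-2 pole: residue = g'(a); g'(-7/6) = 972/5, so the residue is 972/5.


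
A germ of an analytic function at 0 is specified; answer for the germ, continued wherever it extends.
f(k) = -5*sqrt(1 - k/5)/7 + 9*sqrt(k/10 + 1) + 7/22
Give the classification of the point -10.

The point is an algebraic (square-root) branch point.

The term (9)*sqrt(1 - k/(-10)) has argument 1 - -10/(-10) = 0 at -10: a square-root (algebraic, two-sheeted) branch point; the remaining terms are analytic or single-valued there.


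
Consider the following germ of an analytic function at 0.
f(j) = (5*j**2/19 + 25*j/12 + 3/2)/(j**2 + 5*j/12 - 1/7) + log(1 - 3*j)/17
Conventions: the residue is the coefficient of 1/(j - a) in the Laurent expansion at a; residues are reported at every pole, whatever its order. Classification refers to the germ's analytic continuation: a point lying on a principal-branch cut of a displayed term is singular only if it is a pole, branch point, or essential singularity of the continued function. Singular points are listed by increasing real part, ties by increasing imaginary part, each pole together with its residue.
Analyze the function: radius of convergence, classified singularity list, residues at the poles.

Radius of convergence at 0: -5/24 + (1/168)*sqrt(5257).
At -5/24 - (1/168)*sqrt(5257): a pole of order 1; residue 75/76 - (7191/399532)*sqrt(5257).
At -5/24 + (1/168)*sqrt(5257): a pole of order 1; residue 75/76 + (7191/399532)*sqrt(5257).
At 1/3: a logarithmic branch point.

Denominator factor (j**2 + 5*j/12 - 1/7): discriminant 751/1008, real irrational roots -5/24 + (1/168)*sqrt(5257) and -5/24 - (1/168)*sqrt(5257); poles of order 1, moduli -5/24 + (1/168)*sqrt(5257) and 5/24 + (1/168)*sqrt(5257).
Branch term (1/17)*log(1 - j/(1/3)): its argument vanishes at j = 1/3, a logarithmic branch point, modulus 1/3.
The radius of convergence is the smallest modulus among the singular points: -5/24 + (1/168)*sqrt(5257).
The branch term is analytic at -5/24 - (1/168)*sqrt(5257) and contributes nothing to the residue; only the rational part matters.
The factor j**2 + 5*j/12 - 1/7 splits as (j - a)(j - a') with a = -5/24 - (1/168)*sqrt(5257), a' = -5/24 + (1/168)*sqrt(5257). At the order-1 pole a set g(j) = (j - a)*(rational part) = [5*j**2/19 + 25*j/12 + 3/2] / (j - a').
Simple pole: residue = g(a) at a = -5/24 - (1/168)*sqrt(5257), which is 75/76 - (7191/399532)*sqrt(5257).
The branch term is analytic at -5/24 + (1/168)*sqrt(5257) and contributes nothing to the residue; only the rational part matters.
The factor j**2 + 5*j/12 - 1/7 splits as (j - a)(j - a') with a = -5/24 + (1/168)*sqrt(5257), a' = -5/24 - (1/168)*sqrt(5257). At the order-1 pole a set g(j) = (j - a)*(rational part) = [5*j**2/19 + 25*j/12 + 3/2] / (j - a').
Simple pole: residue = g(a) at a = -5/24 + (1/168)*sqrt(5257), which is 75/76 + (7191/399532)*sqrt(5257).
List the singular points by increasing real part (a conjugate pair: the negative imaginary part first).


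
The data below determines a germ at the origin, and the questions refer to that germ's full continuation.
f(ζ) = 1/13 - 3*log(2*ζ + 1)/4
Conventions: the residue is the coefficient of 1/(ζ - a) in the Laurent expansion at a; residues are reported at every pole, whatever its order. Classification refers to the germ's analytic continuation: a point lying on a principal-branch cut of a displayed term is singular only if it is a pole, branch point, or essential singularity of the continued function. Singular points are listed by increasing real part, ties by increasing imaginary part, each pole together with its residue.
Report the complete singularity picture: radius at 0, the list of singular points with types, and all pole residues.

Branch term (-3/4)*log(1 - ζ/(-1/2)): its argument vanishes at ζ = -1/2, a logarithmic branch point, modulus 1/2.
The radius of convergence is the smallest modulus among the singular points: 1/2.

Radius of convergence at 0: 1/2.
At -1/2: a logarithmic branch point.


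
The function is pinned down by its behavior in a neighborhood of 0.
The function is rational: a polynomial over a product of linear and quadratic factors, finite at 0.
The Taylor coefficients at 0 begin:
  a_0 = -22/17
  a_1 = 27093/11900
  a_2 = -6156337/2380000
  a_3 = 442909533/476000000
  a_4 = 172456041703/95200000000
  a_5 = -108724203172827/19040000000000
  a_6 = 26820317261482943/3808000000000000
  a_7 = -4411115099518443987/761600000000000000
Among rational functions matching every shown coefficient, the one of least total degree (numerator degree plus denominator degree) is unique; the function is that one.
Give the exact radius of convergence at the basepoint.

No rational of total degree below 4 reproduces all 8 coefficients; solving the [1/3] Pade equations on them gives f(v) = (10/17 - 5*v/7)/((v - 8/11)*(v**2 + 6*v/5 + 5/8)), whose expansion matches every shown term.
Denominator factor (v**2 + 6*v/5 + 5/8): discriminant -53/50, complex-conjugate roots (-3/5) + ((1/20)*sqrt(106))*i and (-3/5) - ((1/20)*sqrt(106))*i; poles of order 1, moduli (1/4)*sqrt(10) and (1/4)*sqrt(10).
Denominator factor (v - 8/11): pole of order 1 at 8/11, modulus 8/11.
The radius of convergence is the smallest modulus among the singular points: 8/11.

The radius of convergence is 8/11.


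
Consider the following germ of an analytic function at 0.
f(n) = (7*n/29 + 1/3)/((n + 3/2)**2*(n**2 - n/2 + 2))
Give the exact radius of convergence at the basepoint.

Denominator factor (n**2 - n/2 + 2): discriminant -31/4, complex-conjugate roots (1/4) + ((1/4)*sqrt(31))*i and (1/4) - ((1/4)*sqrt(31))*i; poles of order 1, moduli sqrt(2) and sqrt(2).
Denominator factor (n + 3/2)^2: pole of order 2 at -3/2, modulus 3/2.
The radius of convergence is the smallest modulus among the singular points: sqrt(2).

The radius of convergence is sqrt(2).


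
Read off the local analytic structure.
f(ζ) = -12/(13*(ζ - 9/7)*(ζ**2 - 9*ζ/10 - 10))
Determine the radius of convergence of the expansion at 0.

Denominator factor (ζ - 9/7): pole of order 1 at 9/7, modulus 9/7.
Denominator factor (ζ**2 - 9*ζ/10 - 10): discriminant 4081/100, real irrational roots 9/20 + (1/20)*sqrt(4081) and 9/20 - (1/20)*sqrt(4081); poles of order 1, moduli 9/20 + (1/20)*sqrt(4081) and -9/20 + (1/20)*sqrt(4081).
The radius of convergence is the smallest modulus among the singular points: 9/7.

The radius of convergence is 9/7.


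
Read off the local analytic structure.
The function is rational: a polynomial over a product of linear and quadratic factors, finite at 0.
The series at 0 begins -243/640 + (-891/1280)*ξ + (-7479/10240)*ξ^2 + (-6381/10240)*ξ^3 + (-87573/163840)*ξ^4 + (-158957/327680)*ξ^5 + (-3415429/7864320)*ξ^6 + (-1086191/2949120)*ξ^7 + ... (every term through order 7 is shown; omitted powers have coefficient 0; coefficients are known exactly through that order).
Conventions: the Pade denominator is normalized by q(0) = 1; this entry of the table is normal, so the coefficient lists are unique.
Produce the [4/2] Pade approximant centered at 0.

The Pade approximant has numerator coefficients [-243/640, -2107539/4827520, -7013709/38620160, 190269/19310080, 9821817/308961280]; denominator coefficients [1, -30935/45258, -23193/120688].

Taylor coefficients needed (read off): a_0 = -243/640, a_1 = -891/1280, a_2 = -7479/10240, a_3 = -6381/10240, a_4 = -87573/163840, a_5 = -158957/327680, a_6 = -3415429/7864320.
Write the denominator as Q(ξ) = 1 + q1*ξ + q2*ξ^2. Requiring Q*f - P = O(ξ^7) with deg P <= 4 kills the coefficients of ξ^5..ξ^6 in Q*f:
  ξ^5: a_5 + q1*a_4 + q2*a_3 = 0, i.e. -158957/327680 + (-87573/163840)*q1 + (-6381/10240)*q2 = 0.
  ξ^6: a_6 + q1*a_5 + q2*a_4 = 0, i.e. -3415429/7864320 + (-158957/327680)*q1 + (-87573/163840)*q2 = 0.
Solving this linear system: q1 = -30935/45258, q2 = -23193/120688.
The numerator is Q*f truncated at degree 4: P0 = a_0 = -243/640; P1 = a_1 + q1*a_0 = -2107539/4827520; P2 = a_2 + q1*a_1 + q2*a_0 = -7013709/38620160; P3 = a_3 + q1*a_2 + q2*a_1 = 190269/19310080; P4 = a_4 + q1*a_3 + q2*a_2 = 9821817/308961280.


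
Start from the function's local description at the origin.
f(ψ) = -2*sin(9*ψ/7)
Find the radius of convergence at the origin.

The factor -sin(9*ψ/7) is entire and contributes no finite singular point.
The polynomial part has no poles.
No finite singular points: the Taylor series at 0 converges everywhere.

The radius of convergence is infinite.


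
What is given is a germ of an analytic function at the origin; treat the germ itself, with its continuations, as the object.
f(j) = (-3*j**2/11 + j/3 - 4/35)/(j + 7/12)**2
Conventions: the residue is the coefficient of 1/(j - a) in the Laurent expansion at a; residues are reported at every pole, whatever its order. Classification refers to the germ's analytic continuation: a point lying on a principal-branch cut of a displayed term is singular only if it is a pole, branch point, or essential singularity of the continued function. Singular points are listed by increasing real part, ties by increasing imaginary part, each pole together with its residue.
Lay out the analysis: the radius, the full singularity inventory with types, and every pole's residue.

Radius of convergence at 0: 7/12.
At -7/12: a pole of order 2; residue 43/66.

Denominator factor (j + 7/12)^2: pole of order 2 at -7/12, modulus 7/12.
The radius of convergence is the smallest modulus among the singular points: 7/12.
At the order-2 pole -7/12 set g(j) = (j - (-7/12))^2*f(j) = -3*j**2/11 + j/3 - 4/35.
Order-2 pole: residue = g'(a); g'(-7/12) = 43/66, so the residue is 43/66.


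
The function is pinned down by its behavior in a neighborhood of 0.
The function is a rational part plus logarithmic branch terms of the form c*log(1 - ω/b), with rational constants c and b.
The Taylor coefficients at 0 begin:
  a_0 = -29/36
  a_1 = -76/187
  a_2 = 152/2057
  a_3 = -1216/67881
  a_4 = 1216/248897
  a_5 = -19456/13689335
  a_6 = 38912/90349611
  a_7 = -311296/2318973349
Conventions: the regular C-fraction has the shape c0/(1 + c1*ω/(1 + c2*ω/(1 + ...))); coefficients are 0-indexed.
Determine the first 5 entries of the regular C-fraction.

Taylor coefficients (read off): a_0 = -29/36, a_1 = -76/187, a_2 = 152/2057, a_3 = -1216/67881, a_4 = 1216/248897.
c0 = a_0 = -29/36. Peel one level at a time: if S = 1 + c*ω/S' with S'(0) = 1, then c is the ω-coefficient of S and S' = c*ω/(S - 1).
S_1 = c0/f = 1 + (-2736/5423)*ω + (10183392/29408929)*ω^2 + ...; c1 = -2736/5423.
S_2 = c1*ω/(S_1 - 1) = 1 + (3722/5423)*ω + (-4/363)*ω^2 + ...; c2 = 3722/5423.
S_3 = c2*ω/(S_2 - 1) = 1 + (986/61413)*ω + (-10037480/3771556569)*ω^2 + ...; c3 = 986/61413.
S_4 = c3*ω/(S_3 - 1) = 1 + (10180/61413)*ω + ...; c4 = 10180/61413.

The regular C-fraction coefficients are [-29/36, -2736/5423, 3722/5423, 986/61413, 10180/61413].


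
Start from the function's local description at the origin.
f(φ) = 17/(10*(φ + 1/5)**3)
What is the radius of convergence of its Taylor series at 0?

The radius of convergence is 1/5.

Denominator factor (φ + 1/5)^3: pole of order 3 at -1/5, modulus 1/5.
The radius of convergence is the smallest modulus among the singular points: 1/5.


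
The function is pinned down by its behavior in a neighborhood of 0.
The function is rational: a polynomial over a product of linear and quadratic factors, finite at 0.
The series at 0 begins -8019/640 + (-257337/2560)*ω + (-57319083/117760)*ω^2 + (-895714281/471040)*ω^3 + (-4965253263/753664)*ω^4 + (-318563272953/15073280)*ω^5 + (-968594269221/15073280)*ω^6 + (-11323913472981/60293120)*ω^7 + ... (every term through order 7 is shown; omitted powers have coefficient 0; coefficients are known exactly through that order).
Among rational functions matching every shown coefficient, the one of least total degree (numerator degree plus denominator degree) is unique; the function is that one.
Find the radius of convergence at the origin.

No rational of total degree below 5 reproduces all 8 coefficients; solving the [2/3] Pade equations on them gives f(ω) = (-3*ω**2/23 + 7*ω/5 + 11/10)/(ω - 4/9)**3, whose expansion matches every shown term.
Denominator factor (ω - 4/9)^3: pole of order 3 at 4/9, modulus 4/9.
The radius of convergence is the smallest modulus among the singular points: 4/9.

The radius of convergence is 4/9.


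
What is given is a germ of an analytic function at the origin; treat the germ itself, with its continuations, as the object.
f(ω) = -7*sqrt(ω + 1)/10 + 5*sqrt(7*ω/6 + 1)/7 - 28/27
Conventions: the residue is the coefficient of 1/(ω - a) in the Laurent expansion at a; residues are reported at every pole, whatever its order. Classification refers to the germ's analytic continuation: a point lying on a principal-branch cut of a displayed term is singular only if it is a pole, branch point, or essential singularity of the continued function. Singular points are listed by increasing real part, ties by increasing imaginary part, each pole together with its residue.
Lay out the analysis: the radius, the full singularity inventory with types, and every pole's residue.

Radius of convergence at 0: 6/7.
At -1: an algebraic (square-root) branch point.
At -6/7: an algebraic (square-root) branch point.

Branch term (5/7)*sqrt(1 - ω/(-6/7)): its argument vanishes at ω = -6/7, a square-root branch point, modulus 6/7.
Branch term (-7/10)*sqrt(1 - ω/(-1)): its argument vanishes at ω = -1, a square-root branch point, modulus 1.
The radius of convergence is the smallest modulus among the singular points: 6/7.
List the singular points by increasing real part (a conjugate pair: the negative imaginary part first).


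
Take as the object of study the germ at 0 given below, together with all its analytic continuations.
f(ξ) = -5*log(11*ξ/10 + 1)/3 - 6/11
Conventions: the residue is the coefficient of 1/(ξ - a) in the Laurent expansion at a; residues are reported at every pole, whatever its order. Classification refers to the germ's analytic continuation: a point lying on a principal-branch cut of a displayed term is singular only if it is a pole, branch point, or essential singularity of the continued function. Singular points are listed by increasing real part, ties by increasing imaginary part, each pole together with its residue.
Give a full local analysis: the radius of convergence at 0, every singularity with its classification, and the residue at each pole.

Radius of convergence at 0: 10/11.
At -10/11: a logarithmic branch point.

Branch term (-5/3)*log(1 - ξ/(-10/11)): its argument vanishes at ξ = -10/11, a logarithmic branch point, modulus 10/11.
The radius of convergence is the smallest modulus among the singular points: 10/11.


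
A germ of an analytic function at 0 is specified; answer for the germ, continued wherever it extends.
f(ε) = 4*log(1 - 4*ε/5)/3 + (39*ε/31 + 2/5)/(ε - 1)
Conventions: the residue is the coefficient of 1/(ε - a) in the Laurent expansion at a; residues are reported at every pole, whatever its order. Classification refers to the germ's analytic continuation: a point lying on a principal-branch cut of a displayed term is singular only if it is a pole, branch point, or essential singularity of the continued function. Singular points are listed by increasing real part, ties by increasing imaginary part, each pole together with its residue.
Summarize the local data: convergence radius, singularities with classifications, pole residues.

Denominator factor (ε - 1): pole of order 1 at 1, modulus 1.
Branch term (4/3)*log(1 - ε/(5/4)): its argument vanishes at ε = 5/4, a logarithmic branch point, modulus 5/4.
The radius of convergence is the smallest modulus among the singular points: 1.
The branch term is analytic at 1 and contributes nothing to the residue; only the rational part matters.
At the order-1 pole 1 set g(ε) = (ε - (1))*(rational part) = 39*ε/31 + 2/5.
Simple pole: residue = g(a) at a = 1, which is 257/155.
List the singular points by increasing real part (a conjugate pair: the negative imaginary part first).

Radius of convergence at 0: 1.
At 1: a pole of order 1; residue 257/155.
At 5/4: a logarithmic branch point.


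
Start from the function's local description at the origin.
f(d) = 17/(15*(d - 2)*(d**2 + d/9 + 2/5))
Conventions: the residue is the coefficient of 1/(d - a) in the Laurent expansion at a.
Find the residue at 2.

The residue is 51/208.

At the order-1 pole 2 set g(d) = (d - (2))*f(d) = 17/(15*(d**2 + d/9 + 2/5)).
Simple pole: residue = g(a) at a = 2, which is 51/208.


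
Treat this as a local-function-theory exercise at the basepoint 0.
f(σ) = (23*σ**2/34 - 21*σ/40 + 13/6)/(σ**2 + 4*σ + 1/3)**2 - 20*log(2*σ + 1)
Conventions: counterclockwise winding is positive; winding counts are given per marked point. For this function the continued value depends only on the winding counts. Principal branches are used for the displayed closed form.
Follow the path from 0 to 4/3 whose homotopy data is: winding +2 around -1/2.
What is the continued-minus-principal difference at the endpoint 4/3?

Continued minus principal equals -(80)*pi*i.

The rational part is single-valued and drops out of the difference; each branch term changes only by its own monodromy.
(-20)*log(1 - σ/(-1/2)): each positive loop around -1/2 adds 2*pi*i to the log, so winding +2 contributes (-20)*(2)*2*pi*i = -(80)*pi*i.
Summing the contributions at σ = 4/3 gives -(80)*pi*i.


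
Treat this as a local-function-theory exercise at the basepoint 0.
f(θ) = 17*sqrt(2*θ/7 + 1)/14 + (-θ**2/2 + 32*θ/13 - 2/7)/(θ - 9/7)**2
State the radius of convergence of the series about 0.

Denominator factor (θ - 9/7)^2: pole of order 2 at 9/7, modulus 9/7.
Branch term (17/14)*sqrt(1 - θ/(-7/2)): its argument vanishes at θ = -7/2, a square-root branch point, modulus 7/2.
The radius of convergence is the smallest modulus among the singular points: 9/7.

The radius of convergence is 9/7.


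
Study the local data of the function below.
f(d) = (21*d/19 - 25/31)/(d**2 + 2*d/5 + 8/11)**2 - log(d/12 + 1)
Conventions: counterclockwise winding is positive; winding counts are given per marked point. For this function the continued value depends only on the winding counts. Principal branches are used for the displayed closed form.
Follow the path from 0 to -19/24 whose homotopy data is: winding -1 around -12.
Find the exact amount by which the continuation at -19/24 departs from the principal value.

The rational part is single-valued and drops out of the difference; each branch term changes only by its own monodromy.
(-1)*log(1 - d/(-12)): each positive loop around -12 adds 2*pi*i to the log, so winding -1 contributes (-1)*(-1)*2*pi*i = (2)*pi*i.
Summing the contributions at d = -19/24 gives (2)*pi*i.

Continued minus principal equals (2)*pi*i.


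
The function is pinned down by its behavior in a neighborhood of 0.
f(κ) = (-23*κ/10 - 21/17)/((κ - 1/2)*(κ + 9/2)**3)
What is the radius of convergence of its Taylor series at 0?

Denominator factor (κ - 1/2): pole of order 1 at 1/2, modulus 1/2.
Denominator factor (κ + 9/2)^3: pole of order 3 at -9/2, modulus 9/2.
The radius of convergence is the smallest modulus among the singular points: 1/2.

The radius of convergence is 1/2.


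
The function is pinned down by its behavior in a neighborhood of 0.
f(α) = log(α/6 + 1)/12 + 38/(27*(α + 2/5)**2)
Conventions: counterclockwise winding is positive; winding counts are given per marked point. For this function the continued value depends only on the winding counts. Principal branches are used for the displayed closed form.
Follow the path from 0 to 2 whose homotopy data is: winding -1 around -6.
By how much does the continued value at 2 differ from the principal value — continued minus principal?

Continued minus principal equals -(1/6)*pi*i.

The rational part is single-valued and drops out of the difference; each branch term changes only by its own monodromy.
(1/12)*log(1 - α/(-6)): each positive loop around -6 adds 2*pi*i to the log, so winding -1 contributes (1/12)*(-1)*2*pi*i = -(1/6)*pi*i.
Summing the contributions at α = 2 gives -(1/6)*pi*i.


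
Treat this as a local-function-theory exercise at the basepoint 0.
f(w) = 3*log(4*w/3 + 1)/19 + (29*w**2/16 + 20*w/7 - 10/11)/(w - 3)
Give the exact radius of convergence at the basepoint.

Denominator factor (w - 3): pole of order 1 at 3, modulus 3.
Branch term (3/19)*log(1 - w/(-3/4)): its argument vanishes at w = -3/4, a logarithmic branch point, modulus 3/4.
The radius of convergence is the smallest modulus among the singular points: 3/4.

The radius of convergence is 3/4.


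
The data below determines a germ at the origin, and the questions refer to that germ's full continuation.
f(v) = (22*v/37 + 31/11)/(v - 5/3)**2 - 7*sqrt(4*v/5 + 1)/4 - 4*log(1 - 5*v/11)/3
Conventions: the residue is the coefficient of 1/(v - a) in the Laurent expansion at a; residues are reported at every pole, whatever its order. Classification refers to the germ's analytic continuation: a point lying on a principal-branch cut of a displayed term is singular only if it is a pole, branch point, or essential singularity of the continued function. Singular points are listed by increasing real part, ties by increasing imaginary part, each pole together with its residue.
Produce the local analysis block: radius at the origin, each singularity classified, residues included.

Denominator factor (v - 5/3)^2: pole of order 2 at 5/3, modulus 5/3.
Branch term (-4/3)*log(1 - v/(11/5)): its argument vanishes at v = 11/5, a logarithmic branch point, modulus 11/5.
Branch term (-7/4)*sqrt(1 - v/(-5/4)): its argument vanishes at v = -5/4, a square-root branch point, modulus 5/4.
The radius of convergence is the smallest modulus among the singular points: 5/4.
The branch terms are analytic at 5/3 and contribute nothing to the residue; only the rational part matters.
At the order-2 pole 5/3 set g(v) = (v - (5/3))^2*(rational part) = 22*v/37 + 31/11.
Order-2 pole: residue = g'(a); g'(5/3) = 22/37, so the residue is 22/37.
List the singular points by increasing real part (a conjugate pair: the negative imaginary part first).

Radius of convergence at 0: 5/4.
At -5/4: an algebraic (square-root) branch point.
At 5/3: a pole of order 2; residue 22/37.
At 11/5: a logarithmic branch point.


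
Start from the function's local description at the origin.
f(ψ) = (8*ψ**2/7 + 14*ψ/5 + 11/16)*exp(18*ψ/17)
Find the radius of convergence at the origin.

The factor exp(18*ψ/17) is entire and contributes no finite singular point.
The polynomial part has no poles.
No finite singular points: the Taylor series at 0 converges everywhere.

The radius of convergence is infinite.


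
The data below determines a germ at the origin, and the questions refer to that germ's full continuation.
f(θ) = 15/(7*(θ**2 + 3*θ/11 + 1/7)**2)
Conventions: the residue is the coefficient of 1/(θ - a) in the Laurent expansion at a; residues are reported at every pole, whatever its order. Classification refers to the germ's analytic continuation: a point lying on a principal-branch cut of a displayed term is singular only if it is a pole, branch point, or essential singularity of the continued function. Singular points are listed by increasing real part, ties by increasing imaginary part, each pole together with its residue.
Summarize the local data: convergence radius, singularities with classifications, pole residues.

Radius of convergence at 0: (1/7)*sqrt(7).
At (-3/22) - ((1/154)*sqrt(2947))*i: a pole of order 2; residue ((39930/177241)*sqrt(2947))*i.
At (-3/22) + ((1/154)*sqrt(2947))*i: a pole of order 2; residue -((39930/177241)*sqrt(2947))*i.

Denominator factor (θ**2 + 3*θ/11 + 1/7)^2: discriminant -421/847, complex-conjugate roots (-3/22) + ((1/154)*sqrt(2947))*i and (-3/22) - ((1/154)*sqrt(2947))*i; poles of order 2, moduli (1/7)*sqrt(7) and (1/7)*sqrt(7).
The radius of convergence is the smallest modulus among the singular points: (1/7)*sqrt(7).
The factor θ**2 + 3*θ/11 + 1/7 splits as (θ - a)(θ - a') with a = (-3/22) - ((1/154)*sqrt(2947))*i, a' = (-3/22) + ((1/154)*sqrt(2947))*i. At the order-2 pole a set g(θ) = (θ - a)^2*f(θ) = [15/7] / (θ - a')^2.
Order-2 pole: residue = g'(a); g'((-3/22) - ((1/154)*sqrt(2947))*i) = ((39930/177241)*sqrt(2947))*i, so the residue is ((39930/177241)*sqrt(2947))*i.
The factor θ**2 + 3*θ/11 + 1/7 splits as (θ - a)(θ - a') with a = (-3/22) + ((1/154)*sqrt(2947))*i, a' = (-3/22) - ((1/154)*sqrt(2947))*i. At the order-2 pole a set g(θ) = (θ - a)^2*f(θ) = [15/7] / (θ - a')^2.
Order-2 pole: residue = g'(a); g'((-3/22) + ((1/154)*sqrt(2947))*i) = -((39930/177241)*sqrt(2947))*i, so the residue is -((39930/177241)*sqrt(2947))*i.
List the singular points by increasing real part (a conjugate pair: the negative imaginary part first).


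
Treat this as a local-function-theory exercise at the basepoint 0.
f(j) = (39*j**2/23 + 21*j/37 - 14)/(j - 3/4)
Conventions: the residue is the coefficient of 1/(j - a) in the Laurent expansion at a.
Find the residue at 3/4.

At the order-1 pole 3/4 set g(j) = (j - (3/4))*f(j) = 39*j**2/23 + 21*j/37 - 14.
Simple pole: residue = g(a) at a = 3/4, which is -171841/13616.

The residue is -171841/13616.


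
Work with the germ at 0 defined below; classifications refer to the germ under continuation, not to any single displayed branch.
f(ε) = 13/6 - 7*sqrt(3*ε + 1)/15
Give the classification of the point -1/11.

The point is a regular point.

There is no denominator, hence no pole anywhere.
Branch term sqrt(1 - ε/(-1/3)): argument at -1/11 is 8/11, nonzero, so -1/11 is not its branch point (a point on a principal cut is still regular for the continued germ).
So the germ continues analytically to -1/11.


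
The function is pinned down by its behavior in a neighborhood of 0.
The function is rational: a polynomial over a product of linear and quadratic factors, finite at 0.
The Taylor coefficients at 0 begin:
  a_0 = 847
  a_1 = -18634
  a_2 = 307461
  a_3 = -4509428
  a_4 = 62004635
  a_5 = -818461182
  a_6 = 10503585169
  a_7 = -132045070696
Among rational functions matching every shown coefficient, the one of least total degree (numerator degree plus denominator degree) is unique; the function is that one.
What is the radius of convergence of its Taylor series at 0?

No rational of total degree below 2 reproduces all 8 coefficients; solving the [0/2] Pade equations on them gives f(μ) = 7/(μ + 1/11)**2, whose expansion matches every shown term.
Denominator factor (μ + 1/11)^2: pole of order 2 at -1/11, modulus 1/11.
The radius of convergence is the smallest modulus among the singular points: 1/11.

The radius of convergence is 1/11.
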